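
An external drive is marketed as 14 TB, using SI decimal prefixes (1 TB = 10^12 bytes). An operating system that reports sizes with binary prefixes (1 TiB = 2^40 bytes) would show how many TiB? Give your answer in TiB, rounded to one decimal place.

14 TB = 14 × 10^12 bytes = 14,000,000,000,000 bytes
1 TiB = 1,099,511,627,776 bytes
14,000,000,000,000 / 1,099,511,627,776 = 12.7 TiB

12.7 TiB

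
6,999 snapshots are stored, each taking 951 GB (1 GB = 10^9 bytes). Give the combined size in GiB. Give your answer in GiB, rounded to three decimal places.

6,198,928.691 GiB

Total = 6,999 × 951 GB = 6,656,049 GB
= 6,656,049 × 1,000,000,000 bytes = 6,656,049,000,000,000 bytes
1 GiB = 1,073,741,824 bytes
6,656,049,000,000,000 / 1,073,741,824 = 6,198,928.691 GiB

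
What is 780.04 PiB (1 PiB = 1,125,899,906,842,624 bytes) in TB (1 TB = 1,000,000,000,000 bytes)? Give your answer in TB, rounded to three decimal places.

878,246.963 TB

780.04 PiB = 780.04 × 2^50 bytes = 878,246,963,333,520,424.96 bytes
1 TB = 10^12 bytes = 1,000,000,000,000 bytes
878,246,963,333,520,424.96 / 1,000,000,000,000 = 878,246.963 TB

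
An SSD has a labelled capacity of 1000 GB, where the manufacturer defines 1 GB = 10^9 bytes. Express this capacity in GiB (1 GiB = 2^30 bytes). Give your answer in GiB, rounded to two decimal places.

1000 GB = 1000 × 10^9 bytes = 1,000,000,000,000 bytes
1 GiB = 1,073,741,824 bytes
1,000,000,000,000 / 1,073,741,824 = 931.32 GiB

931.32 GiB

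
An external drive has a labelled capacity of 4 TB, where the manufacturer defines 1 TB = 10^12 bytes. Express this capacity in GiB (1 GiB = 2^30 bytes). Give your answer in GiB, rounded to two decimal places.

4 TB = 4 × 10^12 bytes = 4,000,000,000,000 bytes
1 GiB = 2^30 bytes = 1,073,741,824 bytes
4,000,000,000,000 / 1,073,741,824 = 3,725.29 GiB

3,725.29 GiB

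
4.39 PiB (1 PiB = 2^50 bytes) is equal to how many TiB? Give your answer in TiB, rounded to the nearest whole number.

4,495 TiB

4.39 PiB = 4.39 × 2^50 bytes = 4,942,700,591,039,119.36 bytes
1 TiB = 2^40 bytes = 1,099,511,627,776 bytes
4,942,700,591,039,119.36 / 1,099,511,627,776 = 4,495 TiB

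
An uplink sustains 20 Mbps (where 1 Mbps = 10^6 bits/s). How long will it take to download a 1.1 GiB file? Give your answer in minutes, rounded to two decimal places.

1.1 GiB = 1,181,116,006.4 bytes = 9,448,928,051.2 bits
20 Mbps = 20,000,000 bits/s
time = 9,448,928,051.2 / 20,000,000 = 472.446 s
472.446 s / 60 = 7.87 minutes

7.87 minutes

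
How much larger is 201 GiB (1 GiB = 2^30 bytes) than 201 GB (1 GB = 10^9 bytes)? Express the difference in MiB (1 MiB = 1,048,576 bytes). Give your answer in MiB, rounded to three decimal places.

14,135.462 MiB

201 GiB = 201 × 1,073,741,824 = 215,822,106,624 bytes
201 GB = 201 × 1,000,000,000 = 201,000,000,000 bytes
difference = 14,822,106,624 bytes
14,822,106,624 / 1,048,576 = 14,135.462 MiB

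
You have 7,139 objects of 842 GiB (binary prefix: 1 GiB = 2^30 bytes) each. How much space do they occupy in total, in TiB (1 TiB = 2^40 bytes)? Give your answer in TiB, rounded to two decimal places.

Total = 7,139 × 842 GiB = 6,011,038 GiB
= 6,011,038 × 1,073,741,824 bytes = 6,454,302,906,253,312 bytes
1 TiB = 1,099,511,627,776 bytes
6,454,302,906,253,312 / 1,099,511,627,776 = 5,870.15 TiB

5,870.15 TiB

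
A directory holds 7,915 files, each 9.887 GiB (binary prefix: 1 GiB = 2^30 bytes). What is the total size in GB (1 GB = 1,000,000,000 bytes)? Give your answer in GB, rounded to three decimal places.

Total = 7,915 × 9.887 GiB = 78255.605 GiB
= 78255.605 × 1,073,741,824 bytes = 84,026,316,050,923.52 bytes
1 GB = 1,000,000,000 bytes
84,026,316,050,923.52 / 1,000,000,000 = 84,026.316 GB

84,026.316 GB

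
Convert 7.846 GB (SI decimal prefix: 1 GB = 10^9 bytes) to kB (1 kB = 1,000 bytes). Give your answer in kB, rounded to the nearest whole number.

7,846,000 kB

7.846 GB × 1,000,000,000 bytes/GB = 7,846,000,000 bytes
1 kB = 10^3 bytes = 1,000 bytes
7,846,000,000 / 1,000 = 7,846,000 kB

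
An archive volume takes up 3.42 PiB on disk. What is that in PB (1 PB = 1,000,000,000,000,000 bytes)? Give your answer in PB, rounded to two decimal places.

3.85 PB

3.42 PiB × 1,125,899,906,842,624 bytes/PiB = 3,850,577,681,401,774.08 bytes
1 PB = 1,000,000,000,000,000 bytes
3,850,577,681,401,774.08 / 1,000,000,000,000,000 = 3.85 PB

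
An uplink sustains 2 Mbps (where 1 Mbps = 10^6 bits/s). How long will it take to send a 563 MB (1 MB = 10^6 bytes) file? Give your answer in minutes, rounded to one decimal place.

563 MB = 563,000,000 bytes = 4,504,000,000 bits
2 Mbps = 2,000,000 bits/s
time = 4,504,000,000 / 2,000,000 = 2,252.00 s
2,252.00 s / 60 = 37.5 minutes

37.5 minutes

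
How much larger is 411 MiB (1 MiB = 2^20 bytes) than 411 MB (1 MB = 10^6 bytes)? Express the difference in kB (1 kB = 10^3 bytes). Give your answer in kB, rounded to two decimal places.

19,964.74 kB

411 MiB = 411 × 1,048,576 = 430,964,736 bytes
411 MB = 411 × 1,000,000 = 411,000,000 bytes
difference = 19,964,736 bytes
19,964,736 / 1,000 = 19,964.74 kB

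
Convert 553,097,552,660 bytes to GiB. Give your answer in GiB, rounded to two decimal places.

515.11 GiB

553,097,552,660 bytes given.
1 GiB = 2^30 bytes = 1,073,741,824 bytes
553,097,552,660 / 1,073,741,824 = 515.11 GiB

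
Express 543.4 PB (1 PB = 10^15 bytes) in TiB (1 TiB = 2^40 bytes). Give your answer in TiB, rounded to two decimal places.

494,219.42 TiB

543.4 PB = 543.4 × 10^15 bytes = 543,400,000,000,000,000 bytes
1 TiB = 1,099,511,627,776 bytes
543,400,000,000,000,000 / 1,099,511,627,776 = 494,219.42 TiB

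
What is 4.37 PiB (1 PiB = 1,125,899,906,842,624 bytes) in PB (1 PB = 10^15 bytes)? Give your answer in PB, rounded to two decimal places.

4.92 PB

4.37 PiB = 4.37 × 2^50 bytes = 4,920,182,592,902,266.88 bytes
1 PB = 10^15 bytes = 1,000,000,000,000,000 bytes
4,920,182,592,902,266.88 / 1,000,000,000,000,000 = 4.92 PB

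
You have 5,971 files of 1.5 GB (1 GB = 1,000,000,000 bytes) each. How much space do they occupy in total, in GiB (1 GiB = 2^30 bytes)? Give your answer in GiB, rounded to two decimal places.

8,341.39 GiB

Total = 5,971 × 1.5 GB = 8956.5 GB
= 8956.5 × 1,000,000,000 bytes = 8,956,500,000,000 bytes
1 GiB = 1,073,741,824 bytes
8,956,500,000,000 / 1,073,741,824 = 8,341.39 GiB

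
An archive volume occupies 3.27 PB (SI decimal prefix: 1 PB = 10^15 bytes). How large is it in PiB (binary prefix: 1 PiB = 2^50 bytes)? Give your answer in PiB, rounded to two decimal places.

3.27 PB = 3.27 × 10^15 bytes = 3,270,000,000,000,000 bytes
1 PiB = 1,125,899,906,842,624 bytes
3,270,000,000,000,000 / 1,125,899,906,842,624 = 2.90 PiB

2.90 PiB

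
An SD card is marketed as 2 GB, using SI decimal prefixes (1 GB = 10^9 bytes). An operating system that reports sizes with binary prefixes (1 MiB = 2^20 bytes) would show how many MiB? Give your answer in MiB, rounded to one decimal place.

2 GB × 1,000,000,000 bytes/GB = 2,000,000,000 bytes
1 MiB = 1,048,576 bytes
2,000,000,000 / 1,048,576 = 1,907.3 MiB

1,907.3 MiB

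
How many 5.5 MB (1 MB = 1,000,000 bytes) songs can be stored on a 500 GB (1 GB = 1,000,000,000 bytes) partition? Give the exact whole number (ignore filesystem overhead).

90,909

Capacity: 500 GB = 500,000,000,000 bytes
Per item: 5.5 MB = 5,500,000 bytes
⌊500,000,000,000 / 5,500,000⌋ = 90,909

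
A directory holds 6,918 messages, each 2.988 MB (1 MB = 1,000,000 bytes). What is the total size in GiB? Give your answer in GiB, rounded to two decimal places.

Total = 6,918 × 2.988 MB = 20670.984 MB
= 20670.984 × 1,000,000 bytes = 20,670,984,000 bytes
1 GiB = 1,073,741,824 bytes
20,670,984,000 / 1,073,741,824 = 19.25 GiB

19.25 GiB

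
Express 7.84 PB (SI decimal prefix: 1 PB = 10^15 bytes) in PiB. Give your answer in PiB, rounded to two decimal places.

7.84 PB = 7.84 × 10^15 bytes = 7,840,000,000,000,000 bytes
1 PiB = 1,125,899,906,842,624 bytes
7,840,000,000,000,000 / 1,125,899,906,842,624 = 6.96 PiB

6.96 PiB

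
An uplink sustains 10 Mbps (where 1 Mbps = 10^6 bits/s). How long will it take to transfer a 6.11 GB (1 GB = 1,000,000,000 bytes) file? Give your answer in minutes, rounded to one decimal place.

6.11 GB = 6,110,000,000 bytes = 48,880,000,000 bits
10 Mbps = 10,000,000 bits/s
time = 48,880,000,000 / 10,000,000 = 4,888.00 s
4,888.00 s / 60 = 81.5 minutes

81.5 minutes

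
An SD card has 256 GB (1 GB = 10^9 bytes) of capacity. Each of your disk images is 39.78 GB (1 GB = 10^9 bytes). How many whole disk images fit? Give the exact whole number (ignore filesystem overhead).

Capacity: 256 GB = 256,000,000,000 bytes
Per item: 39.78 GB = 39,780,000,000 bytes
⌊256,000,000,000 / 39,780,000,000⌋ = 6

6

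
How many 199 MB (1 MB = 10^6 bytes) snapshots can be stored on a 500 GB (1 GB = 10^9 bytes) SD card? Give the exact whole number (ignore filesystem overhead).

Capacity: 500 GB = 500,000,000,000 bytes
Per item: 199 MB = 199,000,000 bytes
⌊500,000,000,000 / 199,000,000⌋ = 2,512

2,512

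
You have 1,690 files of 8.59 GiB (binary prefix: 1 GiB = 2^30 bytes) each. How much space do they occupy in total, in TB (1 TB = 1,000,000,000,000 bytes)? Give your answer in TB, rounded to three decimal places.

15.588 TB

Total = 1,690 × 8.59 GiB = 14517.1 GiB
= 14517.1 × 1,073,741,824 bytes = 15,587,617,433,190.4 bytes
1 TB = 1,000,000,000,000 bytes
15,587,617,433,190.4 / 1,000,000,000,000 = 15.588 TB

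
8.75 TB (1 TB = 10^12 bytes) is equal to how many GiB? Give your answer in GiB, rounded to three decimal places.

8.75 TB = 8.75 × 10^12 bytes = 8,750,000,000,000 bytes
1 GiB = 2^30 bytes = 1,073,741,824 bytes
8,750,000,000,000 / 1,073,741,824 = 8,149.073 GiB

8,149.073 GiB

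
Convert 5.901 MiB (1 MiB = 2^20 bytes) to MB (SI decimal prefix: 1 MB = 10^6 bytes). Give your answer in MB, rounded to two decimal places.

5.901 MiB = 5.901 × 2^20 bytes = 6,187,646.976 bytes
1 MB = 10^6 bytes = 1,000,000 bytes
6,187,646.976 / 1,000,000 = 6.19 MB

6.19 MB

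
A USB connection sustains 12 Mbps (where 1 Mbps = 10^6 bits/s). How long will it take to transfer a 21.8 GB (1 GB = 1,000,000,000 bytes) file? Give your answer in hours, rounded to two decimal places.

21.8 GB = 21,800,000,000 bytes = 174,400,000,000 bits
12 Mbps = 12,000,000 bits/s
time = 174,400,000,000 / 12,000,000 = 14,533.3333 s
14,533.3333 s / 3600 = 4.04 hours

4.04 hours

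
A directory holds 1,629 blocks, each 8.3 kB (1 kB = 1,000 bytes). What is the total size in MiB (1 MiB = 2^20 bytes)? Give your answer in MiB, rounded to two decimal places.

12.89 MiB

Total = 1,629 × 8.3 kB = 13520.7 kB
= 13520.7 × 1,000 bytes = 13,520,700 bytes
1 MiB = 1,048,576 bytes
13,520,700 / 1,048,576 = 12.89 MiB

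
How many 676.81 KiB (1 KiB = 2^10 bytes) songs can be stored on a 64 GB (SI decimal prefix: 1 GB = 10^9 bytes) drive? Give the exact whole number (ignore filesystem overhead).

92,344

Capacity: 64 GB = 64,000,000,000 bytes
Per item: 676.81 KiB = 693,053.44 bytes
⌊64,000,000,000 / 693,053.44⌋ = 92,344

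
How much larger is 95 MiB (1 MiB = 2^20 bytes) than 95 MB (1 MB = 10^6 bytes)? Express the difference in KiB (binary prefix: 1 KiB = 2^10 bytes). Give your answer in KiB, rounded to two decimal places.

95 MiB = 95 × 1,048,576 = 99,614,720 bytes
95 MB = 95 × 1,000,000 = 95,000,000 bytes
difference = 4,614,720 bytes
4,614,720 / 1,024 = 4,506.56 KiB

4,506.56 KiB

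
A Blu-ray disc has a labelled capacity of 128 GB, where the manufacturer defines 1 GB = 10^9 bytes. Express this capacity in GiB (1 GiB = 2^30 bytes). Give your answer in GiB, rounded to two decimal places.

119.21 GiB

128 GB × 1,000,000,000 bytes/GB = 128,000,000,000 bytes
1 GiB = 1,073,741,824 bytes
128,000,000,000 / 1,073,741,824 = 119.21 GiB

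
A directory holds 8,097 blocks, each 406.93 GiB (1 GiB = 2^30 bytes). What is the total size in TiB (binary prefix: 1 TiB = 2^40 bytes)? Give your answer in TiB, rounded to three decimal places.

Total = 8,097 × 406.93 GiB = 3294912.21 GiB
= 3294912.21 × 1,073,741,824 bytes = 3,537,885,046,285,271.04 bytes
1 TiB = 1,099,511,627,776 bytes
3,537,885,046,285,271.04 / 1,099,511,627,776 = 3,217.688 TiB

3,217.688 TiB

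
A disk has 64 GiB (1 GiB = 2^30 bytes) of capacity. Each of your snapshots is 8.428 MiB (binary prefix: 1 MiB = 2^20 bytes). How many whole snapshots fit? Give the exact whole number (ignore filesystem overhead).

Capacity: 64 GiB = 68,719,476,736 bytes
Per item: 8.428 MiB = 8,837,398.528 bytes
⌊68,719,476,736 / 8,837,398.528⌋ = 7,775

7,775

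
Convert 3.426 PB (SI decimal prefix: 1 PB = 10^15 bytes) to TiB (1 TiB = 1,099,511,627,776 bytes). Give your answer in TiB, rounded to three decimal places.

3.426 PB = 3.426 × 10^15 bytes = 3,426,000,000,000,000 bytes
1 TiB = 2^40 bytes = 1,099,511,627,776 bytes
3,426,000,000,000,000 / 1,099,511,627,776 = 3,115.929 TiB

3,115.929 TiB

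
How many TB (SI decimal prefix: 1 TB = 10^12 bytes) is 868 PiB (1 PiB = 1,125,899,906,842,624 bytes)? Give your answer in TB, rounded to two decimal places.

868 PiB = 868 × 2^50 bytes = 977,281,119,139,397,632 bytes
1 TB = 1,000,000,000,000 bytes
977,281,119,139,397,632 / 1,000,000,000,000 = 977,281.12 TB

977,281.12 TB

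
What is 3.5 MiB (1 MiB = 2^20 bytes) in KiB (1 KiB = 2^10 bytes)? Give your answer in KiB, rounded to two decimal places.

3.5 MiB = 3.5 × 2^20 bytes = 3,670,016 bytes
1 KiB = 1,024 bytes
3,670,016 / 1,024 = 3,584.00 KiB

3,584.00 KiB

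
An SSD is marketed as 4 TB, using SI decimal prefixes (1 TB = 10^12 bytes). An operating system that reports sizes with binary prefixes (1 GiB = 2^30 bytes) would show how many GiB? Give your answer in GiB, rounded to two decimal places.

3,725.29 GiB

4 TB = 4 × 10^12 bytes = 4,000,000,000,000 bytes
1 GiB = 2^30 bytes = 1,073,741,824 bytes
4,000,000,000,000 / 1,073,741,824 = 3,725.29 GiB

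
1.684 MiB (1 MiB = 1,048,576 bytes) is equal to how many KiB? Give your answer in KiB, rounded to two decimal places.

1,724.42 KiB

1.684 MiB = 1.684 × 2^20 bytes = 1,765,801.984 bytes
1 KiB = 1,024 bytes
1,765,801.984 / 1,024 = 1,724.42 KiB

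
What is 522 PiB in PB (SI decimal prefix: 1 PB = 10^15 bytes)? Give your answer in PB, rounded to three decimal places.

522 PiB = 522 × 2^50 bytes = 587,719,751,371,849,728 bytes
1 PB = 1,000,000,000,000,000 bytes
587,719,751,371,849,728 / 1,000,000,000,000,000 = 587.720 PB

587.720 PB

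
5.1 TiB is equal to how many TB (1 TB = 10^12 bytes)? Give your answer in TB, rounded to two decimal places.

5.1 TiB × 1,099,511,627,776 bytes/TiB = 5,607,509,301,657.6 bytes
1 TB = 10^12 bytes = 1,000,000,000,000 bytes
5,607,509,301,657.6 / 1,000,000,000,000 = 5.61 TB

5.61 TB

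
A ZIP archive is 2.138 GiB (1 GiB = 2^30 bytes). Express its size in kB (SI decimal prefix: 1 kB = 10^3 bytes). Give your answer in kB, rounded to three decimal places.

2,295,660.020 kB

2.138 GiB = 2.138 × 2^30 bytes = 2,295,660,019.712 bytes
1 kB = 1,000 bytes
2,295,660,019.712 / 1,000 = 2,295,660.020 kB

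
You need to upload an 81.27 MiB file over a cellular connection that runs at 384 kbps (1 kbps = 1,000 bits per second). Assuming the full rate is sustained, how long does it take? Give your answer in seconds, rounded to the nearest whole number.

81.27 MiB = 85,217,771.52 bytes = 681,742,172.16 bits
384 kbps = 384,000 bits/s
time = 681,742,172.16 / 384,000 = 1,775 s

1,775 seconds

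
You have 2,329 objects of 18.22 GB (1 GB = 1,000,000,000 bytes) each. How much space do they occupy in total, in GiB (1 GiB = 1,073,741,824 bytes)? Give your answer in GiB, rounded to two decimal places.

39,520.10 GiB

Total = 2,329 × 18.22 GB = 42434.38 GB
= 42434.38 × 1,000,000,000 bytes = 42,434,380,000,000 bytes
1 GiB = 1,073,741,824 bytes
42,434,380,000,000 / 1,073,741,824 = 39,520.10 GiB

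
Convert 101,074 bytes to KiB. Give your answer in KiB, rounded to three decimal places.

101,074 bytes given.
1 KiB = 1,024 bytes
101,074 / 1,024 = 98.705 KiB

98.705 KiB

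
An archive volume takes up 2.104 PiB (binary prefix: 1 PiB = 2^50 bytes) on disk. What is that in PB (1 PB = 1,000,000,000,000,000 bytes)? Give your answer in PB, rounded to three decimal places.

2.104 PiB = 2.104 × 2^50 bytes = 2,368,893,403,996,880.896 bytes
1 PB = 10^15 bytes = 1,000,000,000,000,000 bytes
2,368,893,403,996,880.896 / 1,000,000,000,000,000 = 2.369 PB

2.369 PB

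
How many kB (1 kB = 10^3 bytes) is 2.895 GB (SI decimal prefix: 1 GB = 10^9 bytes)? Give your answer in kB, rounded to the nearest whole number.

2,895,000 kB

2.895 GB = 2.895 × 10^9 bytes = 2,895,000,000 bytes
1 kB = 1,000 bytes
2,895,000,000 / 1,000 = 2,895,000 kB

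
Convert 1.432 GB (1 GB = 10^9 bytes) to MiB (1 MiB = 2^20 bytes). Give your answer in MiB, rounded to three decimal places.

1,365.662 MiB

1.432 GB × 1,000,000,000 bytes/GB = 1,432,000,000 bytes
1 MiB = 1,048,576 bytes
1,432,000,000 / 1,048,576 = 1,365.662 MiB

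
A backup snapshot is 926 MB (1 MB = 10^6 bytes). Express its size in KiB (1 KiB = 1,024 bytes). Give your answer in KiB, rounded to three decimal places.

904,296.875 KiB

926 MB × 1,000,000 bytes/MB = 926,000,000 bytes
1 KiB = 1,024 bytes
926,000,000 / 1,024 = 904,296.875 KiB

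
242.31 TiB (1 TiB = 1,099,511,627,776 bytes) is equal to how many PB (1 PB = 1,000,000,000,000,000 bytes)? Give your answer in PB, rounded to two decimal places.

242.31 TiB = 242.31 × 2^40 bytes = 266,422,662,526,402.56 bytes
1 PB = 10^15 bytes = 1,000,000,000,000,000 bytes
266,422,662,526,402.56 / 1,000,000,000,000,000 = 0.27 PB

0.27 PB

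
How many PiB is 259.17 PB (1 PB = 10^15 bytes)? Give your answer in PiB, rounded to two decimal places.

259.17 PB × 1,000,000,000,000,000 bytes/PB = 259,170,000,000,000,000 bytes
1 PiB = 1,125,899,906,842,624 bytes
259,170,000,000,000,000 / 1,125,899,906,842,624 = 230.19 PiB

230.19 PiB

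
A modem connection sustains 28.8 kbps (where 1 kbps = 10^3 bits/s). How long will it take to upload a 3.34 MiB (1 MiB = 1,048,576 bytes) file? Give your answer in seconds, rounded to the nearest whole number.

3.34 MiB = 3,502,243.84 bytes = 28,017,950.72 bits
28.8 kbps = 28,800 bits/s
time = 28,017,950.72 / 28,800 = 973 s

973 seconds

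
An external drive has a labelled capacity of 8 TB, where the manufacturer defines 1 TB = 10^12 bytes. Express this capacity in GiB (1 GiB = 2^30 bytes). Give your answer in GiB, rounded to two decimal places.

8 TB = 8 × 10^12 bytes = 8,000,000,000,000 bytes
1 GiB = 2^30 bytes = 1,073,741,824 bytes
8,000,000,000,000 / 1,073,741,824 = 7,450.58 GiB

7,450.58 GiB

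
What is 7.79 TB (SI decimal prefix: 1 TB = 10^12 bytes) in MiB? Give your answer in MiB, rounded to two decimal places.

7.79 TB × 1,000,000,000,000 bytes/TB = 7,790,000,000,000 bytes
1 MiB = 1,048,576 bytes
7,790,000,000,000 / 1,048,576 = 7,429,122.92 MiB

7,429,122.92 MiB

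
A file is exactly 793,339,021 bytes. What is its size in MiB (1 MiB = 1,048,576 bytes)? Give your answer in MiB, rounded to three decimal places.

756.587 MiB

793,339,021 bytes given.
1 MiB = 1,048,576 bytes
793,339,021 / 1,048,576 = 756.587 MiB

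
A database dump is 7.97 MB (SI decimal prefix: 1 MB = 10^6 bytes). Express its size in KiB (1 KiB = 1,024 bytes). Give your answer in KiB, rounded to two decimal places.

7,783.20 KiB

7.97 MB = 7.97 × 10^6 bytes = 7,970,000 bytes
1 KiB = 1,024 bytes
7,970,000 / 1,024 = 7,783.20 KiB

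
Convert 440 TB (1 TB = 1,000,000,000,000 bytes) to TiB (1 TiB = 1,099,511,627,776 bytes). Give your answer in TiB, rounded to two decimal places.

440 TB × 1,000,000,000,000 bytes/TB = 440,000,000,000,000 bytes
1 TiB = 2^40 bytes = 1,099,511,627,776 bytes
440,000,000,000,000 / 1,099,511,627,776 = 400.18 TiB

400.18 TiB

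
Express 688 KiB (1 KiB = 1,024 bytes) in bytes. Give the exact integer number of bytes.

704,512 bytes

688 × 1,024 = 704,512 bytes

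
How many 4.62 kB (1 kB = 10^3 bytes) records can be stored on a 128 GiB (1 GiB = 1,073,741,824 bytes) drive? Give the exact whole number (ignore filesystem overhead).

Capacity: 128 GiB = 137,438,953,472 bytes
Per item: 4.62 kB = 4,620 bytes
⌊137,438,953,472 / 4,620⌋ = 29,748,691

29,748,691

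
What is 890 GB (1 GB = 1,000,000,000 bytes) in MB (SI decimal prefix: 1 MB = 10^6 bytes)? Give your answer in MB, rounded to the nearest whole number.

890 GB = 890 × 10^9 bytes = 890,000,000,000 bytes
1 MB = 1,000,000 bytes
890,000,000,000 / 1,000,000 = 890,000 MB

890,000 MB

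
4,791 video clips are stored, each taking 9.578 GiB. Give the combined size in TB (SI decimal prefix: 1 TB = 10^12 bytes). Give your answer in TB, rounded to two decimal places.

Total = 4,791 × 9.578 GiB = 45888.198 GiB
= 45888.198 × 1,073,741,824 bytes = 49,272,077,420,593.152 bytes
1 TB = 1,000,000,000,000 bytes
49,272,077,420,593.152 / 1,000,000,000,000 = 49.27 TB

49.27 TB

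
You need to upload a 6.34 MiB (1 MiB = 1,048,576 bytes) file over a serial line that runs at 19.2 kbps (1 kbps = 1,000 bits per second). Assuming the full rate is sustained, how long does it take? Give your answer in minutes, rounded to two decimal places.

46.17 minutes

6.34 MiB = 6,647,971.84 bytes = 53,183,774.72 bits
19.2 kbps = 19,200 bits/s
time = 53,183,774.72 / 19,200 = 2,769.988 s
2,769.988 s / 60 = 46.17 minutes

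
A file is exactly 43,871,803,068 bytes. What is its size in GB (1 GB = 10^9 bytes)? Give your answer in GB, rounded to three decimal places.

43.872 GB

43,871,803,068 bytes given.
1 GB = 1,000,000,000 bytes
43,871,803,068 / 1,000,000,000 = 43.872 GB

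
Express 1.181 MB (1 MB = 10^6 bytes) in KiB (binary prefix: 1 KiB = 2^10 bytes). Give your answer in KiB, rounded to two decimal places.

1.181 MB = 1.181 × 10^6 bytes = 1,181,000 bytes
1 KiB = 1,024 bytes
1,181,000 / 1,024 = 1,153.32 KiB

1,153.32 KiB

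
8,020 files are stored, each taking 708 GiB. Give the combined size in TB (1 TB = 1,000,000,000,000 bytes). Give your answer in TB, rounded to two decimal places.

Total = 8,020 × 708 GiB = 5,678,160 GiB
= 5,678,160 × 1,073,741,824 bytes = 6,096,877,875,363,840 bytes
1 TB = 1,000,000,000,000 bytes
6,096,877,875,363,840 / 1,000,000,000,000 = 6,096.88 TB

6,096.88 TB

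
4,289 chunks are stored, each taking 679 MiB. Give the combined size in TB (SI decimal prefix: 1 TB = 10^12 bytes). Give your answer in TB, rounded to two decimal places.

3.05 TB

Total = 4,289 × 679 MiB = 2,912,231 MiB
= 2,912,231 × 1,048,576 bytes = 3,053,695,533,056 bytes
1 TB = 1,000,000,000,000 bytes
3,053,695,533,056 / 1,000,000,000,000 = 3.05 TB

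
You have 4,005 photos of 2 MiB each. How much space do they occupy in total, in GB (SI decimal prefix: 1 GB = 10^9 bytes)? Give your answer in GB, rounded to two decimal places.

Total = 4,005 × 2 MiB = 8010 MiB
= 8010 × 1,048,576 bytes = 8,399,093,760 bytes
1 GB = 1,000,000,000 bytes
8,399,093,760 / 1,000,000,000 = 8.40 GB

8.40 GB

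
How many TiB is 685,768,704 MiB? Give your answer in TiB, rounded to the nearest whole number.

654 TiB

685,768,704 MiB × 1,048,576 bytes/MiB = 719,080,604,565,504 bytes
1 TiB = 2^40 bytes = 1,099,511,627,776 bytes
719,080,604,565,504 / 1,099,511,627,776 = 654 TiB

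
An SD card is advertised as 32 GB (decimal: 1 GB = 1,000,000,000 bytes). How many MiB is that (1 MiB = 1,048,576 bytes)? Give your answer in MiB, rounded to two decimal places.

30,517.58 MiB

32 GB = 32 × 10^9 bytes = 32,000,000,000 bytes
1 MiB = 1,048,576 bytes
32,000,000,000 / 1,048,576 = 30,517.58 MiB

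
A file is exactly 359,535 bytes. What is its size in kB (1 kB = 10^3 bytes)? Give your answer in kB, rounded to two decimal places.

359,535 bytes given.
1 kB = 1,000 bytes
359,535 / 1,000 = 359.54 kB

359.54 kB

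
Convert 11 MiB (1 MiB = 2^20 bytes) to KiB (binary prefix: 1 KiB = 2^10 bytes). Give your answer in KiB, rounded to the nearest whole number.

11 MiB = 11 × 2^20 bytes = 11,534,336 bytes
1 KiB = 2^10 bytes = 1,024 bytes
11,534,336 / 1,024 = 11,264 KiB

11,264 KiB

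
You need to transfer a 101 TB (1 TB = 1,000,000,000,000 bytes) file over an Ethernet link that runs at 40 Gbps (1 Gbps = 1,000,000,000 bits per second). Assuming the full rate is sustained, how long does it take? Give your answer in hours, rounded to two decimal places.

101 TB = 101,000,000,000,000 bytes = 808,000,000,000,000 bits
40 Gbps = 40,000,000,000 bits/s
time = 808,000,000,000,000 / 40,000,000,000 = 20,200.0000 s
20,200.0000 s / 3600 = 5.61 hours

5.61 hours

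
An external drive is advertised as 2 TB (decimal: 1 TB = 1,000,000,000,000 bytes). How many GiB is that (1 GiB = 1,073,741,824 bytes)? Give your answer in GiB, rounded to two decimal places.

1,862.65 GiB

2 TB × 1,000,000,000,000 bytes/TB = 2,000,000,000,000 bytes
1 GiB = 1,073,741,824 bytes
2,000,000,000,000 / 1,073,741,824 = 1,862.65 GiB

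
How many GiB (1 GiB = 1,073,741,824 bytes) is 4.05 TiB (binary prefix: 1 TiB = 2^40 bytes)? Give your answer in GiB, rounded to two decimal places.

4.05 TiB = 4.05 × 2^40 bytes = 4,453,022,092,492.8 bytes
1 GiB = 2^30 bytes = 1,073,741,824 bytes
4,453,022,092,492.8 / 1,073,741,824 = 4,147.20 GiB

4,147.20 GiB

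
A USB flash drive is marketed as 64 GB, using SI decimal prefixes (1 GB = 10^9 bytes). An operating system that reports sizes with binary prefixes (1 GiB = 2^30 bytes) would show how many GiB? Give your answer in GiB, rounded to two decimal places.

64 GB = 64 × 10^9 bytes = 64,000,000,000 bytes
1 GiB = 1,073,741,824 bytes
64,000,000,000 / 1,073,741,824 = 59.60 GiB

59.60 GiB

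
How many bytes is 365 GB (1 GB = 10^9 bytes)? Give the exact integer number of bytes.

365,000,000,000 bytes

365 × 1,000,000,000 = 365,000,000,000 bytes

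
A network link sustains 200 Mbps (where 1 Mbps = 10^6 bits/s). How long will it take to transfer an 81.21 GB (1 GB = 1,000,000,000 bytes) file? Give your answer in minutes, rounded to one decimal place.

54.1 minutes

81.21 GB = 81,210,000,000 bytes = 649,680,000,000 bits
200 Mbps = 200,000,000 bits/s
time = 649,680,000,000 / 200,000,000 = 3,248.40 s
3,248.40 s / 60 = 54.1 minutes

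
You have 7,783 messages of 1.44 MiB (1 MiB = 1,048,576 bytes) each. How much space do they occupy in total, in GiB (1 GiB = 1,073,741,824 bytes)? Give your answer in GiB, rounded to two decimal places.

Total = 7,783 × 1.44 MiB = 11207.52 MiB
= 11207.52 × 1,048,576 bytes = 11,751,936,491.52 bytes
1 GiB = 1,073,741,824 bytes
11,751,936,491.52 / 1,073,741,824 = 10.94 GiB

10.94 GiB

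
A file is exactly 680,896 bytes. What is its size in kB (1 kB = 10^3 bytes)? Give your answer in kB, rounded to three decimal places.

680.896 kB

680,896 bytes given.
1 kB = 1,000 bytes
680,896 / 1,000 = 680.896 kB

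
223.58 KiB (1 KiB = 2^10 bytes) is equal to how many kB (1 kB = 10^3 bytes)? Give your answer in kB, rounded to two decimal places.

223.58 KiB × 1,024 bytes/KiB = 228,945.92 bytes
1 kB = 1,000 bytes
228,945.92 / 1,000 = 228.95 kB

228.95 kB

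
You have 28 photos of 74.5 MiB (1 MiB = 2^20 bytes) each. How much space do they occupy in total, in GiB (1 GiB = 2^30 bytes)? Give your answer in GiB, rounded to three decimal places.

2.037 GiB

Total = 28 × 74.5 MiB = 2086 MiB
= 2086 × 1,048,576 bytes = 2,187,329,536 bytes
1 GiB = 1,073,741,824 bytes
2,187,329,536 / 1,073,741,824 = 2.037 GiB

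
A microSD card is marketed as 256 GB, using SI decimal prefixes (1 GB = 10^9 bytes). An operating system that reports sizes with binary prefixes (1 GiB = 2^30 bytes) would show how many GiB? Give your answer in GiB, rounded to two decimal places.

256 GB = 256 × 10^9 bytes = 256,000,000,000 bytes
1 GiB = 1,073,741,824 bytes
256,000,000,000 / 1,073,741,824 = 238.42 GiB

238.42 GiB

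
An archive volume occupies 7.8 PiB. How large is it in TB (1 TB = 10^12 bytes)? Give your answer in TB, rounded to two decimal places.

8,782.02 TB

7.8 PiB = 7.8 × 2^50 bytes = 8,782,019,273,372,467.2 bytes
1 TB = 1,000,000,000,000 bytes
8,782,019,273,372,467.2 / 1,000,000,000,000 = 8,782.02 TB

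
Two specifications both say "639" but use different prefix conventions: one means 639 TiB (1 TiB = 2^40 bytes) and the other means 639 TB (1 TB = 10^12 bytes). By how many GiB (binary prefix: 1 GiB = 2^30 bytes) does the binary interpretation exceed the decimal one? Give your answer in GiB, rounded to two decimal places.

59,220.87 GiB

639 TiB = 639 × 1,099,511,627,776 = 702,587,930,148,864 bytes
639 TB = 639 × 1,000,000,000,000 = 639,000,000,000,000 bytes
difference = 63,587,930,148,864 bytes
63,587,930,148,864 / 1,073,741,824 = 59,220.87 GiB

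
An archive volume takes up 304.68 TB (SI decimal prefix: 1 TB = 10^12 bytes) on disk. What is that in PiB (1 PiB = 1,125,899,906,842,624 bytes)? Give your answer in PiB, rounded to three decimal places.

0.271 PiB

304.68 TB = 304.68 × 10^12 bytes = 304,680,000,000,000 bytes
1 PiB = 1,125,899,906,842,624 bytes
304,680,000,000,000 / 1,125,899,906,842,624 = 0.271 PiB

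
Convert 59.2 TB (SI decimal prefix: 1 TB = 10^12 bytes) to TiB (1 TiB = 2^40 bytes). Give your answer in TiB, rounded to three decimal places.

53.842 TiB

59.2 TB × 1,000,000,000,000 bytes/TB = 59,200,000,000,000 bytes
1 TiB = 2^40 bytes = 1,099,511,627,776 bytes
59,200,000,000,000 / 1,099,511,627,776 = 53.842 TiB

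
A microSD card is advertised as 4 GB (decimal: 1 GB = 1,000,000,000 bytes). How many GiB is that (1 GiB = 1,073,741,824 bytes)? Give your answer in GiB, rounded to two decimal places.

4 GB = 4 × 10^9 bytes = 4,000,000,000 bytes
1 GiB = 1,073,741,824 bytes
4,000,000,000 / 1,073,741,824 = 3.73 GiB

3.73 GiB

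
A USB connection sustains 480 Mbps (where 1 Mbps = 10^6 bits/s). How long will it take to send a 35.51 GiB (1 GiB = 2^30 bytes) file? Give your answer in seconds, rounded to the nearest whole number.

635 seconds

35.51 GiB = 38,128,572,170.24 bytes = 305,028,577,361.92 bits
480 Mbps = 480,000,000 bits/s
time = 305,028,577,361.92 / 480,000,000 = 635 s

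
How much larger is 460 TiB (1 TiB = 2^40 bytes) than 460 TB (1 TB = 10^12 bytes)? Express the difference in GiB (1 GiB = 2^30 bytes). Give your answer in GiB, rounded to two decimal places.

42,631.62 GiB

460 TiB = 460 × 1,099,511,627,776 = 505,775,348,776,960 bytes
460 TB = 460 × 1,000,000,000,000 = 460,000,000,000,000 bytes
difference = 45,775,348,776,960 bytes
45,775,348,776,960 / 1,073,741,824 = 42,631.62 GiB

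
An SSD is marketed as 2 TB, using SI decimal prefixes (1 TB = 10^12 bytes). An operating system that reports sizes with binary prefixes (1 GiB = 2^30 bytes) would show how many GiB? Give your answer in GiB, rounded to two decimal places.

2 TB × 1,000,000,000,000 bytes/TB = 2,000,000,000,000 bytes
1 GiB = 1,073,741,824 bytes
2,000,000,000,000 / 1,073,741,824 = 1,862.65 GiB

1,862.65 GiB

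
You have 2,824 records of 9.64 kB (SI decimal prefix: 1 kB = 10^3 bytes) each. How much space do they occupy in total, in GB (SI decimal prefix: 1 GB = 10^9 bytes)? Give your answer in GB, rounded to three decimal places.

Total = 2,824 × 9.64 kB = 27223.36 kB
= 27223.36 × 1,000 bytes = 27,223,360 bytes
1 GB = 1,000,000,000 bytes
27,223,360 / 1,000,000,000 = 0.027 GB

0.027 GB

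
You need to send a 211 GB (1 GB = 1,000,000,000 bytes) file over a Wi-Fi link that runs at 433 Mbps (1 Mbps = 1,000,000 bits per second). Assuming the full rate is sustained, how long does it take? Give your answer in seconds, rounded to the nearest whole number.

3,898 seconds

211 GB = 211,000,000,000 bytes = 1,688,000,000,000 bits
433 Mbps = 433,000,000 bits/s
time = 1,688,000,000,000 / 433,000,000 = 3,898 s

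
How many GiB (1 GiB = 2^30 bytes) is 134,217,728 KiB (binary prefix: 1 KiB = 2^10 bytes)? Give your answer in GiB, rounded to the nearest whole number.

134,217,728 KiB × 1,024 bytes/KiB = 137,438,953,472 bytes
1 GiB = 1,073,741,824 bytes
137,438,953,472 / 1,073,741,824 = 128 GiB

128 GiB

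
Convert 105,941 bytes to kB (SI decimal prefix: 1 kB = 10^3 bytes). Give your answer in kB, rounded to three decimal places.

105,941 bytes given.
1 kB = 1,000 bytes
105,941 / 1,000 = 105.941 kB

105.941 kB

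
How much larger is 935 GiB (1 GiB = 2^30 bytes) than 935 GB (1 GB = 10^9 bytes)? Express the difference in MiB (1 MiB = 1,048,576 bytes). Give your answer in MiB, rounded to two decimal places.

935 GiB = 935 × 1,073,741,824 = 1,003,948,605,440 bytes
935 GB = 935 × 1,000,000,000 = 935,000,000,000 bytes
difference = 68,948,605,440 bytes
68,948,605,440 / 1,048,576 = 65,754.51 MiB

65,754.51 MiB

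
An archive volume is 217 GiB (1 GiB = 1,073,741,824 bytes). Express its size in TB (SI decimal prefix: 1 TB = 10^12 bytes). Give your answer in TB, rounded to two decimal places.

0.23 TB

217 GiB × 1,073,741,824 bytes/GiB = 233,001,975,808 bytes
1 TB = 1,000,000,000,000 bytes
233,001,975,808 / 1,000,000,000,000 = 0.23 TB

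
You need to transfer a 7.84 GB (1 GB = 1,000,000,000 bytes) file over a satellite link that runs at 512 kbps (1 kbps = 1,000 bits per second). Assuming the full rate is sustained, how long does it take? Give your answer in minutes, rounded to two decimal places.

2,041.67 minutes

7.84 GB = 7,840,000,000 bytes = 62,720,000,000 bits
512 kbps = 512,000 bits/s
time = 62,720,000,000 / 512,000 = 122,500.000 s
122,500.000 s / 60 = 2,041.67 minutes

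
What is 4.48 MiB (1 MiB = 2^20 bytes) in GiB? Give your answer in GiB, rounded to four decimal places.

0.0044 GiB

4.48 MiB = 4.48 × 2^20 bytes = 4,697,620.48 bytes
1 GiB = 2^30 bytes = 1,073,741,824 bytes
4,697,620.48 / 1,073,741,824 = 0.0044 GiB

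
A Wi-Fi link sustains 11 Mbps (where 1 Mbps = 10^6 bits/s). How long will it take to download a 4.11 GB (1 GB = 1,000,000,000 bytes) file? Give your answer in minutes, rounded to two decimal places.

49.82 minutes

4.11 GB = 4,110,000,000 bytes = 32,880,000,000 bits
11 Mbps = 11,000,000 bits/s
time = 32,880,000,000 / 11,000,000 = 2,989.091 s
2,989.091 s / 60 = 49.82 minutes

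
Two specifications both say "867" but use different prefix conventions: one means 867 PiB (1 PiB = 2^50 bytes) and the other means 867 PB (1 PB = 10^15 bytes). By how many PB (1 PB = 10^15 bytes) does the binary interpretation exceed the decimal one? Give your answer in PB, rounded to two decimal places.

867 PiB = 867 × 1,125,899,906,842,624 = 976,155,219,232,555,008 bytes
867 PB = 867 × 1,000,000,000,000,000 = 867,000,000,000,000,000 bytes
difference = 109,155,219,232,555,008 bytes
109,155,219,232,555,008 / 1,000,000,000,000,000 = 109.16 PB

109.16 PB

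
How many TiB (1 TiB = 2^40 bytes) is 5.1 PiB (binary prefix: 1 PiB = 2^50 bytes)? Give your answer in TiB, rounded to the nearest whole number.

5,222 TiB

5.1 PiB = 5.1 × 2^50 bytes = 5,742,089,524,897,382.4 bytes
1 TiB = 2^40 bytes = 1,099,511,627,776 bytes
5,742,089,524,897,382.4 / 1,099,511,627,776 = 5,222 TiB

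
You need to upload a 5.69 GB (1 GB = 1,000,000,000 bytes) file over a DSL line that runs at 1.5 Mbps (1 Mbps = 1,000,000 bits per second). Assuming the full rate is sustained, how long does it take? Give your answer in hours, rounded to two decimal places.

8.43 hours

5.69 GB = 5,690,000,000 bytes = 45,520,000,000 bits
1.5 Mbps = 1,500,000 bits/s
time = 45,520,000,000 / 1,500,000 = 30,346.6667 s
30,346.6667 s / 3600 = 8.43 hours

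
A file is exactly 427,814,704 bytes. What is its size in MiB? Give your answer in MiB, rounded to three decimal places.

427,814,704 bytes given.
1 MiB = 2^20 bytes = 1,048,576 bytes
427,814,704 / 1,048,576 = 407.996 MiB

407.996 MiB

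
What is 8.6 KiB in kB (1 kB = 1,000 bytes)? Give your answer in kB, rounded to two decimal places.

8.81 kB

8.6 KiB = 8.6 × 2^10 bytes = 8,806.4 bytes
1 kB = 10^3 bytes = 1,000 bytes
8,806.4 / 1,000 = 8.81 kB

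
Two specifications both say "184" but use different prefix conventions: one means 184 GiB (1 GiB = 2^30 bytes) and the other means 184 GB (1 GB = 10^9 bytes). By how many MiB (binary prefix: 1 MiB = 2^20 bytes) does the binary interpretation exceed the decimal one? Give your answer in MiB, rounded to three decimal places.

12,939.926 MiB

184 GiB = 184 × 1,073,741,824 = 197,568,495,616 bytes
184 GB = 184 × 1,000,000,000 = 184,000,000,000 bytes
difference = 13,568,495,616 bytes
13,568,495,616 / 1,048,576 = 12,939.926 MiB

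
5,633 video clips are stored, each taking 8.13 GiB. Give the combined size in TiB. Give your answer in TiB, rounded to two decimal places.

Total = 5,633 × 8.13 GiB = 45796.29 GiB
= 45796.29 × 1,073,741,824 bytes = 49,173,391,957,032.96 bytes
1 TiB = 1,099,511,627,776 bytes
49,173,391,957,032.96 / 1,099,511,627,776 = 44.72 TiB

44.72 TiB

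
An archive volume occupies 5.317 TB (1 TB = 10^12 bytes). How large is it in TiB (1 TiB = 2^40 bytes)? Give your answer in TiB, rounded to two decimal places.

5.317 TB = 5.317 × 10^12 bytes = 5,317,000,000,000 bytes
1 TiB = 2^40 bytes = 1,099,511,627,776 bytes
5,317,000,000,000 / 1,099,511,627,776 = 4.84 TiB

4.84 TiB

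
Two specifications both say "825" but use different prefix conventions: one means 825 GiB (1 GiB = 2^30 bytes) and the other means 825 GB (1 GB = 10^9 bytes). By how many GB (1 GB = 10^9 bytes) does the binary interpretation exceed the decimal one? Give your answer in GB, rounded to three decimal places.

60.837 GB

825 GiB = 825 × 1,073,741,824 = 885,837,004,800 bytes
825 GB = 825 × 1,000,000,000 = 825,000,000,000 bytes
difference = 60,837,004,800 bytes
60,837,004,800 / 1,000,000,000 = 60.837 GB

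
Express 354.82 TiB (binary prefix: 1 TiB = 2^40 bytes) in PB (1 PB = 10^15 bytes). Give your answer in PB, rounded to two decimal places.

0.39 PB

354.82 TiB = 354.82 × 2^40 bytes = 390,128,715,767,480.32 bytes
1 PB = 10^15 bytes = 1,000,000,000,000,000 bytes
390,128,715,767,480.32 / 1,000,000,000,000,000 = 0.39 PB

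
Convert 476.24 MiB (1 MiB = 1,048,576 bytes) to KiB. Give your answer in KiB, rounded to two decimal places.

476.24 MiB = 476.24 × 2^20 bytes = 499,373,834.24 bytes
1 KiB = 2^10 bytes = 1,024 bytes
499,373,834.24 / 1,024 = 487,669.76 KiB

487,669.76 KiB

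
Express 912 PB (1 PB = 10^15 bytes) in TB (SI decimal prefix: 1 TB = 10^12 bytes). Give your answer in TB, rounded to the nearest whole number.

912 PB = 912 × 10^15 bytes = 912,000,000,000,000,000 bytes
1 TB = 10^12 bytes = 1,000,000,000,000 bytes
912,000,000,000,000,000 / 1,000,000,000,000 = 912,000 TB

912,000 TB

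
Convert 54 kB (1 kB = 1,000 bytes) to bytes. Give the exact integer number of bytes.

54 × 1,000 = 54,000 bytes

54,000 bytes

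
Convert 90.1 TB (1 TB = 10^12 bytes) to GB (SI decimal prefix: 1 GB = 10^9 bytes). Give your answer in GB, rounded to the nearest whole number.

90,100 GB

90.1 TB = 90.1 × 10^12 bytes = 90,100,000,000,000 bytes
1 GB = 1,000,000,000 bytes
90,100,000,000,000 / 1,000,000,000 = 90,100 GB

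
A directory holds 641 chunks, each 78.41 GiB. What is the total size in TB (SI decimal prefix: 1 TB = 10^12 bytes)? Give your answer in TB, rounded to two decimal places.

53.97 TB

Total = 641 × 78.41 GiB = 50260.81 GiB
= 50260.81 × 1,073,741,824 bytes = 53,967,133,805,117.44 bytes
1 TB = 1,000,000,000,000 bytes
53,967,133,805,117.44 / 1,000,000,000,000 = 53.97 TB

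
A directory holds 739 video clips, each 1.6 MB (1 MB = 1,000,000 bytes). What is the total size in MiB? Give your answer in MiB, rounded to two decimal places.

Total = 739 × 1.6 MB = 1182.4 MB
= 1182.4 × 1,000,000 bytes = 1,182,400,000 bytes
1 MiB = 1,048,576 bytes
1,182,400,000 / 1,048,576 = 1,127.62 MiB

1,127.62 MiB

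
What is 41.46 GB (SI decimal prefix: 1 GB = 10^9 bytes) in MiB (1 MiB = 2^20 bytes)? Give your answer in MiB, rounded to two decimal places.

41.46 GB = 41.46 × 10^9 bytes = 41,460,000,000 bytes
1 MiB = 2^20 bytes = 1,048,576 bytes
41,460,000,000 / 1,048,576 = 39,539.34 MiB

39,539.34 MiB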